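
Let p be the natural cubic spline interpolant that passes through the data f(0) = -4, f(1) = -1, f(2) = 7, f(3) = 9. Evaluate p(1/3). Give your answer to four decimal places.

Write M_i for p''(x_i). With h_i = 1, 1, 1 and divided differences Δ_i = 3, 8, 2, the continuity of p' gives the tridiagonal system
  1·M_0 + 4·M_1 + 1·M_2 = 6(Δ_1 - Δ_0) = 30
  1·M_1 + 4·M_2 + 1·M_3 = 6(Δ_2 - Δ_1) = -36
Natural end conditions: M_0 = M_3 = 0.
Solving the tridiagonal system: M_0 = 0, M_1 = 52/5, M_2 = -58/5, M_3 = 0.
On [0, 1], p(x) = -4 + 19/15·x + 0·x² + 26/15·x³.
With x = 1/3: p(1/3) = -1423/405.

-3.5136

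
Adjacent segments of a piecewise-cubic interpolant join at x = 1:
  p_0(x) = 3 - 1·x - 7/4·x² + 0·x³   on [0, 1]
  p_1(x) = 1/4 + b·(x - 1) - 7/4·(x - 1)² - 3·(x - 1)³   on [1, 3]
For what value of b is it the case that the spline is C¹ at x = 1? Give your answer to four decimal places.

p_0'(x) = -1 - 7/2·x + 0·x², so p_0'(1) = -9/2. On the right, p_1'(1) = b, so b = -9/2.

-4.5000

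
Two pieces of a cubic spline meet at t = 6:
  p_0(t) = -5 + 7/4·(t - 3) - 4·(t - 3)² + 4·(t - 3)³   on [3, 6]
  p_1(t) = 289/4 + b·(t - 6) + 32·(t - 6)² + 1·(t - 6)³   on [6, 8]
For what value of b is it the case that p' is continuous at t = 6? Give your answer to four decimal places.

85.7500

p_0'(t) = 7/4 - 8·(t - 3) + 12·(t - 3)², so p_0'(6) = 343/4. On the right, p_1'(6) = b, so b = 343/4.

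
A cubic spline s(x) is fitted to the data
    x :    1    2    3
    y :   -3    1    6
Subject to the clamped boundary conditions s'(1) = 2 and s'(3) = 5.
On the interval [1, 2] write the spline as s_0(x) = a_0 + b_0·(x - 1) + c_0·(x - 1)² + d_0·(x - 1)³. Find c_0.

3

Put σ_i = s'' at the i-th knot. Here h = (1, 1) and Δ = (4, 5), so the interior equations h_(i-1)·σ_(i-1) + 2(h_(i-1)+h_i)·σ_i + h_i·σ_(i+1) = 6(Δ_i − Δ_(i-1)) read
  1·σ_0 + 4·σ_1 + 1·σ_2 = 6(Δ_1 - Δ_0) = 6
Clamped end conditions give two more equations: 2h_0·σ_0 + h_0·σ_1 = 6(Δ_0 - s'(1)) = 12 and h_1·σ_1 + 2h_1·σ_2 = 6(s'(3) - Δ_1) = 0.
Solving the tridiagonal system: σ_0 = 6, σ_1 = 0, σ_2 = 0.
On [1, 2], with s_0(x) = a_0 + b_0·(x - 1) + c_0·(x - 1)² + d_0·(x - 1)³: c_0 = σ_0/2 = 3, d_0 = (σ_1 - σ_0)/(6h_0) = -1, b_0 = Δ_0 - h_0(2σ_0 + σ_1)/6 = 2.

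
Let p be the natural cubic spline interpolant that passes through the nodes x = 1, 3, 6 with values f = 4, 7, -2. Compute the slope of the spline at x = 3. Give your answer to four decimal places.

-0.3000

Write m_i for p''(x_i). With h_i = 2, 3 and divided differences Δ_i = 3/2, -3, the continuity of p' gives the tridiagonal system
  2·m_0 + 10·m_1 + 3·m_2 = 6(Δ_1 - Δ_0) = -27
Natural end conditions: m_0 = m_2 = 0.
Solving the tridiagonal system: m_0 = 0, m_1 = -27/10, m_2 = 0.
On [3, 6], p'(x) = b_1 + 2c_1·(x - 3) + 3d_1·(x - 3)² with b_1 = Δ_1 - h_1(2m_1 + m_2)/6 = -3/10, c_1 = m_1/2 = -27/20, d_1 = (m_2 - m_1)/(6h_1) = 3/20. So p'(3) = -3/10.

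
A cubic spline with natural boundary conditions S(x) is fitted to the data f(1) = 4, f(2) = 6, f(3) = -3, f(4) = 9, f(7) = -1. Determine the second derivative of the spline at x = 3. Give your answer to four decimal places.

Put σ_i = S'' at the i-th knot. Here h = (1, 1, 1, 3) and Δ = (2, -9, 12, -10/3), so the interior equations h_(i-1)·σ_(i-1) + 2(h_(i-1)+h_i)·σ_i + h_i·σ_(i+1) = 6(Δ_i − Δ_(i-1)) read
  1·σ_0 + 4·σ_1 + 1·σ_2 = 6(Δ_1 - Δ_0) = -66
  1·σ_1 + 4·σ_2 + 1·σ_3 = 6(Δ_2 - Δ_1) = 126
  1·σ_2 + 8·σ_3 + 3·σ_4 = 6(Δ_3 - Δ_2) = -92
Natural end conditions: σ_0 = σ_4 = 0.
Hence σ_0 = 0, σ_1 = -1573/58, σ_2 = 1232/29, σ_3 = -975/58, σ_4 = 0.

42.4828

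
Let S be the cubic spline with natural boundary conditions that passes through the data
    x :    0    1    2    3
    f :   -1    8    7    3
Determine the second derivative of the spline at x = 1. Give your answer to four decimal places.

-14.8000

With M_i denoting the second derivative at x_i, h_i = 1, 1, 1, and Δ_i = (y_(i+1) − y_i)/h_i = 9, -1, -4:
  1·M_0 + 4·M_1 + 1·M_2 = 6(Δ_1 - Δ_0) = -60
  1·M_1 + 4·M_2 + 1·M_3 = 6(Δ_2 - Δ_1) = -18
Natural end conditions: M_0 = M_3 = 0.
Hence M_0 = 0, M_1 = -74/5, M_2 = -4/5, M_3 = 0.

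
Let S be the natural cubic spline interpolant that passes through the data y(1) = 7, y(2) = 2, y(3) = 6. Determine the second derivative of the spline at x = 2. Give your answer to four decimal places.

Put m_i = S'' at the i-th knot. Here h = (1, 1) and Δ = (-5, 4), so the interior equations h_(i-1)·m_(i-1) + 2(h_(i-1)+h_i)·m_i + h_i·m_(i+1) = 6(Δ_i − Δ_(i-1)) read
  1·m_0 + 4·m_1 + 1·m_2 = 6(Δ_1 - Δ_0) = 54
Natural end conditions: m_0 = m_2 = 0.
Forward elimination and back-substitution give m_0 = 0, m_1 = 27/2, m_2 = 0.

13.5000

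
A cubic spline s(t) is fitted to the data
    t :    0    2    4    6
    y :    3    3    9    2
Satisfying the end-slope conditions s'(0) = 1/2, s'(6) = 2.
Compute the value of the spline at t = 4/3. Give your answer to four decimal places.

2.3333

Let m_i = s''(x_i). Step sizes h_i = 2, 2, 2; slopes of the chords Δ_i = (y_(i+1) - y_i)/h_i = 0, 3, -7/2.
  2·m_0 + 8·m_1 + 2·m_2 = 6(Δ_1 - Δ_0) = 18
  2·m_1 + 8·m_2 + 2·m_3 = 6(Δ_2 - Δ_1) = -39
Clamped end conditions give two more equations: 2h_0·m_0 + h_0·m_1 = 6(Δ_0 - s'(0)) = -3 and h_2·m_2 + 2h_2·m_3 = 6(s'(6) - Δ_2) = 33.
Forward elimination and back-substitution give m_0 = -7/2, m_1 = 11/2, m_2 = -19/2, m_3 = 13.
On [0, 2], s(t) = 3 + 1/2·t - 7/4·t² + 3/4·t³.
With t = 4/3: s(4/3) = 7/3.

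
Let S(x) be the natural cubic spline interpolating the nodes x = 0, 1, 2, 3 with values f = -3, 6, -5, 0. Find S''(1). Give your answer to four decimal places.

With M_i denoting the second derivative at x_i, h_i = 1, 1, 1, and Δ_i = (y_(i+1) − y_i)/h_i = 9, -11, 5:
  1·M_0 + 4·M_1 + 1·M_2 = 6(Δ_1 - Δ_0) = -120
  1·M_1 + 4·M_2 + 1·M_3 = 6(Δ_2 - Δ_1) = 96
Natural end conditions: M_0 = M_3 = 0.
Hence M_0 = 0, M_1 = -192/5, M_2 = 168/5, M_3 = 0.

-38.4000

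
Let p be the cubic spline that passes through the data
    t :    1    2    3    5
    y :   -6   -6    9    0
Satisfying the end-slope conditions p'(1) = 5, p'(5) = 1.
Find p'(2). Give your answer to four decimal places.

7.4773

Let m_i = p''(x_i). Step sizes h_i = 1, 1, 2; slopes of the chords Δ_i = (y_(i+1) - y_i)/h_i = 0, 15, -9/2.
  1·m_0 + 4·m_1 + 1·m_2 = 6(Δ_1 - Δ_0) = 90
  1·m_1 + 6·m_2 + 2·m_3 = 6(Δ_2 - Δ_1) = -117
Clamped end conditions give two more equations: 2h_0·m_0 + h_0·m_1 = 6(Δ_0 - p'(1)) = -30 and h_2·m_2 + 2h_2·m_3 = 6(p'(5) - Δ_2) = 33.
Solving the tridiagonal system: m_0 = -769/22, m_1 = 439/11, m_2 = -763/22, m_3 = 563/22.
On [2, 3], p'(t) = b_1 + 2c_1·(t - 2) + 3d_1·(t - 2)² with b_1 = Δ_1 - h_1(2m_1 + m_2)/6 = 329/44, c_1 = m_1/2 = 439/22, d_1 = (m_2 - m_1)/(6h_1) = -547/44. So p'(2) = 329/44.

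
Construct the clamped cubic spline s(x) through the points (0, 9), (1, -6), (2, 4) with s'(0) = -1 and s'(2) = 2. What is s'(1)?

Put σ_i = s'' at the i-th knot. Here h = (1, 1) and Δ = (-15, 10), so the interior equations h_(i-1)·σ_(i-1) + 2(h_(i-1)+h_i)·σ_i + h_i·σ_(i+1) = 6(Δ_i − Δ_(i-1)) read
  1·σ_0 + 4·σ_1 + 1·σ_2 = 6(Δ_1 - Δ_0) = 150
Clamped end conditions give two more equations: 2h_0·σ_0 + h_0·σ_1 = 6(Δ_0 - s'(0)) = -84 and h_1·σ_1 + 2h_1·σ_2 = 6(s'(2) - Δ_1) = -48.
Solving: σ_0 = -78, σ_1 = 72, σ_2 = -60.
On [1, 2], s'(x) = b_1 + 2c_1·(x - 1) + 3d_1·(x - 1)² with b_1 = Δ_1 - h_1(2σ_1 + σ_2)/6 = -4, c_1 = σ_1/2 = 36, d_1 = (σ_2 - σ_1)/(6h_1) = -22. So s'(1) = -4.

-4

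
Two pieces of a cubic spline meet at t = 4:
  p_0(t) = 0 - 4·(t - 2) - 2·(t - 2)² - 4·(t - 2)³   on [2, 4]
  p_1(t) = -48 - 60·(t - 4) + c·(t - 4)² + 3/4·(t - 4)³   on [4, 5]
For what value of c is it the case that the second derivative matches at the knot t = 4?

p_0''(t) = -4 - 24·(t - 2), so p_0''(4) = -52. On the right, p_1''(4) = 2c, so c = -26.

-26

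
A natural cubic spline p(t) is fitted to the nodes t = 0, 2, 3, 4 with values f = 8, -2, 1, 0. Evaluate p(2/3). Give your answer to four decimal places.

2.8116

Let m_i = p''(x_i). Step sizes h_i = 2, 1, 1; slopes of the chords Δ_i = (y_(i+1) - y_i)/h_i = -5, 3, -1.
  2·m_0 + 6·m_1 + 1·m_2 = 6(Δ_1 - Δ_0) = 48
  1·m_1 + 4·m_2 + 1·m_3 = 6(Δ_2 - Δ_1) = -24
Natural end conditions: m_0 = m_3 = 0.
Hence m_0 = 0, m_1 = 216/23, m_2 = -192/23, m_3 = 0.
On [0, 2], p(t) = 8 - 187/23·t + 0·t² + 18/23·t³.
With t = 2/3: p(2/3) = 194/69.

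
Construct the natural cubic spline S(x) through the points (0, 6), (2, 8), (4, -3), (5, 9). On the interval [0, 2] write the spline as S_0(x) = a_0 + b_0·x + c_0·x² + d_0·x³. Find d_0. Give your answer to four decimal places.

-0.8409

With m_i denoting the second derivative at x_i, h_i = 2, 2, 1, and Δ_i = (y_(i+1) − y_i)/h_i = 1, -11/2, 12:
  2·m_0 + 8·m_1 + 2·m_2 = 6(Δ_1 - Δ_0) = -39
  2·m_1 + 6·m_2 + 1·m_3 = 6(Δ_2 - Δ_1) = 105
Natural end conditions: m_0 = m_3 = 0.
Solving: m_0 = 0, m_1 = -111/11, m_2 = 459/22, m_3 = 0.
On [0, 2], with S_0(x) = a_0 + b_0·x + c_0·x² + d_0·x³: c_0 = m_0/2 = 0, d_0 = (m_1 - m_0)/(6h_0) = -37/44, b_0 = Δ_0 - h_0(2m_0 + m_1)/6 = 48/11.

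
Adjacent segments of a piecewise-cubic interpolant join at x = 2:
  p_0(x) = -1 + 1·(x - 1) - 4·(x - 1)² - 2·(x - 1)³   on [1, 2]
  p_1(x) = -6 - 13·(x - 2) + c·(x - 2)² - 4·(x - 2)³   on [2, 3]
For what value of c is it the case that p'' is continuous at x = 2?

-10

p_0''(x) = -8 - 12·(x - 1), so p_0''(2) = -20. On the right, p_1''(2) = 2c, so c = -10.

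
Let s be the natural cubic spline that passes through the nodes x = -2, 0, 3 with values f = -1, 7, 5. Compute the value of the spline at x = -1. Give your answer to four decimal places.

Write M_i for s''(x_i). With h_i = 2, 3 and divided differences Δ_i = 4, -2/3, the continuity of s' gives the tridiagonal system
  2·M_0 + 10·M_1 + 3·M_2 = 6(Δ_1 - Δ_0) = -28
Natural end conditions: M_0 = M_2 = 0.
Solving: M_0 = 0, M_1 = -14/5, M_2 = 0.
On [-2, 0], s(x) = -1 + 74/15·(x + 2) + 0·(x + 2)² - 7/30·(x + 2)³.
With (x + 2) = 1: s(-1) = 37/10.

3.7000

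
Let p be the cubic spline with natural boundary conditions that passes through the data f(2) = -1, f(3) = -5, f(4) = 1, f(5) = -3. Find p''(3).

20

Write m_i for p''(x_i). With h_i = 1, 1, 1 and divided differences Δ_i = -4, 6, -4, the continuity of p' gives the tridiagonal system
  1·m_0 + 4·m_1 + 1·m_2 = 6(Δ_1 - Δ_0) = 60
  1·m_1 + 4·m_2 + 1·m_3 = 6(Δ_2 - Δ_1) = -60
Natural end conditions: m_0 = m_3 = 0.
Forward elimination and back-substitution give m_0 = 0, m_1 = 20, m_2 = -20, m_3 = 0.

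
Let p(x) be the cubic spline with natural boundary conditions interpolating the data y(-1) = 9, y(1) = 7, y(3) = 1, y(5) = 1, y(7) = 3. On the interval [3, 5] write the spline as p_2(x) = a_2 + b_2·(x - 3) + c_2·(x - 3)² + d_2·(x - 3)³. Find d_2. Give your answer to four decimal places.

-0.2277

Write M_i for p''(x_i). With h_i = 2, 2, 2, 2 and divided differences Δ_i = -1, -3, 0, 1, the continuity of p' gives the tridiagonal system
  2·M_0 + 8·M_1 + 2·M_2 = 6(Δ_1 - Δ_0) = -12
  2·M_1 + 8·M_2 + 2·M_3 = 6(Δ_2 - Δ_1) = 18
  2·M_2 + 8·M_3 + 2·M_4 = 6(Δ_3 - Δ_2) = 6
Natural end conditions: M_0 = M_4 = 0.
Hence M_0 = 0, M_1 = -123/56, M_2 = 39/14, M_3 = 3/56, M_4 = 0.
On [3, 5], with p_2(x) = a_2 + b_2·(x - 3) + c_2·(x - 3)² + d_2·(x - 3)³: c_2 = M_2/2 = 39/28, d_2 = (M_3 - M_2)/(6h_2) = -51/224, b_2 = Δ_2 - h_2(2M_2 + M_3)/6 = -15/8.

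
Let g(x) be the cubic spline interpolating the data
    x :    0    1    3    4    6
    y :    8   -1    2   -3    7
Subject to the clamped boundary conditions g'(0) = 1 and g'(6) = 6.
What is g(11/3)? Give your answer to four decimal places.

Put M_i = g'' at the i-th knot. Here h = (1, 2, 1, 2) and Δ = (-9, 3/2, -5, 5), so the interior equations h_(i-1)·M_(i-1) + 2(h_(i-1)+h_i)·M_i + h_i·M_(i+1) = 6(Δ_i − Δ_(i-1)) read
  1·M_0 + 6·M_1 + 2·M_2 = 6(Δ_1 - Δ_0) = 63
  2·M_1 + 6·M_2 + 1·M_3 = 6(Δ_2 - Δ_1) = -39
  1·M_2 + 6·M_3 + 2·M_4 = 6(Δ_3 - Δ_2) = 60
Clamped end conditions give two more equations: 2h_0·M_0 + h_0·M_1 = 6(Δ_0 - g'(0)) = -60 and h_3·M_3 + 2h_3·M_4 = 6(g'(6) - Δ_3) = 6.
Solving: M_0 = -3857/93, M_1 = 2134/93, M_2 = -1544/93, M_3 = 1369/93, M_4 = -545/93.
On [3, 4], g(x) = 2 - 119/62·(x - 3) - 772/93·(x - 3)² + 971/186·(x - 3)³.
With (x - 3) = 2/3: g(11/3) = -3571/2511.

-1.4221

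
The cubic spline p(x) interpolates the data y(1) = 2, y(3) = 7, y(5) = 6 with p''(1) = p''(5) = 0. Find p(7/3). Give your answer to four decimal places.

5.8889

Put m_i = p'' at the i-th knot. Here h = (2, 2) and Δ = (5/2, -1/2), so the interior equations h_(i-1)·m_(i-1) + 2(h_(i-1)+h_i)·m_i + h_i·m_(i+1) = 6(Δ_i − Δ_(i-1)) read
  2·m_0 + 8·m_1 + 2·m_2 = 6(Δ_1 - Δ_0) = -18
Natural end conditions: m_0 = m_2 = 0.
Solving the tridiagonal system: m_0 = 0, m_1 = -9/4, m_2 = 0.
On [1, 3], p(x) = 2 + 13/4·(x - 1) + 0·(x - 1)² - 3/16·(x - 1)³.
With (x - 1) = 4/3: p(7/3) = 53/9.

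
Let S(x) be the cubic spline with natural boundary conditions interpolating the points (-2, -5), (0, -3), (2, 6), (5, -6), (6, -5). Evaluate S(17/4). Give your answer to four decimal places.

With M_i denoting the second derivative at x_i, h_i = 2, 2, 3, 1, and Δ_i = (y_(i+1) − y_i)/h_i = 1, 9/2, -4, 1:
  2·M_0 + 8·M_1 + 2·M_2 = 6(Δ_1 - Δ_0) = 21
  2·M_1 + 10·M_2 + 3·M_3 = 6(Δ_2 - Δ_1) = -51
  3·M_2 + 8·M_3 + 1·M_4 = 6(Δ_3 - Δ_2) = 30
Natural end conditions: M_0 = M_4 = 0.
Forward elimination and back-substitution give M_0 = 0, M_1 = 2487/536, M_2 = -540/67, M_3 = 1815/268, M_4 = 0.
On [2, 5], S(x) = 6 + 361/536·(x - 2) - 270/67·(x - 2)² + 1325/1608·(x - 2)³.
With (x - 2) = 9/4: S(17/4) = -120057/34304.

-3.4998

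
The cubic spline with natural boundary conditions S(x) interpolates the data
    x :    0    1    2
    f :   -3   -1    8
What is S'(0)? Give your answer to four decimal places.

0.2500

Let m_i = S''(x_i). Step sizes h_i = 1, 1; slopes of the chords Δ_i = (y_(i+1) - y_i)/h_i = 2, 9.
  1·m_0 + 4·m_1 + 1·m_2 = 6(Δ_1 - Δ_0) = 42
Natural end conditions: m_0 = m_2 = 0.
Hence m_0 = 0, m_1 = 21/2, m_2 = 0.
On [0, 1], S'(x) = b_0 + 2c_0·x + 3d_0·x² with b_0 = Δ_0 - h_0(2m_0 + m_1)/6 = 1/4, c_0 = m_0/2 = 0, d_0 = (m_1 - m_0)/(6h_0) = 7/4. So S'(0) = 1/4.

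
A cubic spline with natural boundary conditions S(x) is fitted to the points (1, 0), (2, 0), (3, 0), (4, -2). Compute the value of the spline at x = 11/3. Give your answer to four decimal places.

-1.1753

With M_i denoting the second derivative at x_i, h_i = 1, 1, 1, and Δ_i = (y_(i+1) − y_i)/h_i = 0, 0, -2:
  1·M_0 + 4·M_1 + 1·M_2 = 6(Δ_1 - Δ_0) = 0
  1·M_1 + 4·M_2 + 1·M_3 = 6(Δ_2 - Δ_1) = -12
Natural end conditions: M_0 = M_3 = 0.
Forward elimination and back-substitution give M_0 = 0, M_1 = 4/5, M_2 = -16/5, M_3 = 0.
On [3, 4], S(x) = 0 - 14/15·(x - 3) - 8/5·(x - 3)² + 8/15·(x - 3)³.
With (x - 3) = 2/3: S(11/3) = -476/405.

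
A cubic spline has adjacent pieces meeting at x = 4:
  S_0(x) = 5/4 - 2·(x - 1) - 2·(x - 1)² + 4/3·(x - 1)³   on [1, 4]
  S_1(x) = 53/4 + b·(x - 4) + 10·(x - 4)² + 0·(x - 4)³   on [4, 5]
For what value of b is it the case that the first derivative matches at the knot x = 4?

22

S_0'(x) = -2 - 4·(x - 1) + 4·(x - 1)², so S_0'(4) = 22. On the right, S_1'(4) = b, so b = 22.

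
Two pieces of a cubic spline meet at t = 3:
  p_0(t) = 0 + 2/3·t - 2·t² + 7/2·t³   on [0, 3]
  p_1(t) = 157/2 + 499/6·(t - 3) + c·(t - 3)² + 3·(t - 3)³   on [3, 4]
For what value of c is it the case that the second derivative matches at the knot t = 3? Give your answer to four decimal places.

p_0''(t) = -4 + 21·t, so p_0''(3) = 59. On the right, p_1''(3) = 2c, so c = 59/2.

29.5000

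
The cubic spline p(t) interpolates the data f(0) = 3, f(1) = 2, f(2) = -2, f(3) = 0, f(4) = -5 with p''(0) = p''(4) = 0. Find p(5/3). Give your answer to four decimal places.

-1.1640

Write σ_i for p''(x_i). With h_i = 1, 1, 1, 1 and divided differences Δ_i = -1, -4, 2, -5, the continuity of p' gives the tridiagonal system
  1·σ_0 + 4·σ_1 + 1·σ_2 = 6(Δ_1 - Δ_0) = -18
  1·σ_1 + 4·σ_2 + 1·σ_3 = 6(Δ_2 - Δ_1) = 36
  1·σ_2 + 4·σ_3 + 1·σ_4 = 6(Δ_3 - Δ_2) = -42
Natural end conditions: σ_0 = σ_4 = 0.
Solving the tridiagonal system: σ_0 = 0, σ_1 = -57/7, σ_2 = 102/7, σ_3 = -99/7, σ_4 = 0.
On [1, 2], p(t) = 2 - 26/7·(t - 1) - 57/14·(t - 1)² + 53/14·(t - 1)³.
With (t - 1) = 2/3: p(5/3) = -220/189.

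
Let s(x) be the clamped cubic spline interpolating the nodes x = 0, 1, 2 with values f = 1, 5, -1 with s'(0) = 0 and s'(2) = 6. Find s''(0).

30

Put M_i = s'' at the i-th knot. Here h = (1, 1) and Δ = (4, -6), so the interior equations h_(i-1)·M_(i-1) + 2(h_(i-1)+h_i)·M_i + h_i·M_(i+1) = 6(Δ_i − Δ_(i-1)) read
  1·M_0 + 4·M_1 + 1·M_2 = 6(Δ_1 - Δ_0) = -60
Clamped end conditions give two more equations: 2h_0·M_0 + h_0·M_1 = 6(Δ_0 - s'(0)) = 24 and h_1·M_1 + 2h_1·M_2 = 6(s'(2) - Δ_1) = 72.
Solving: M_0 = 30, M_1 = -36, M_2 = 54.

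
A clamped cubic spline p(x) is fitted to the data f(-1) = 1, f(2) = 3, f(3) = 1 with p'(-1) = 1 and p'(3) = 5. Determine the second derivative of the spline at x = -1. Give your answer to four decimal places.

2.6667

Write σ_i for p''(x_i). With h_i = 3, 1 and divided differences Δ_i = 2/3, -2, the continuity of p' gives the tridiagonal system
  3·σ_0 + 8·σ_1 + 1·σ_2 = 6(Δ_1 - Δ_0) = -16
Clamped end conditions give two more equations: 2h_0·σ_0 + h_0·σ_1 = 6(Δ_0 - p'(-1)) = -2 and h_1·σ_1 + 2h_1·σ_2 = 6(p'(3) - Δ_1) = 42.
Hence σ_0 = 8/3, σ_1 = -6, σ_2 = 24.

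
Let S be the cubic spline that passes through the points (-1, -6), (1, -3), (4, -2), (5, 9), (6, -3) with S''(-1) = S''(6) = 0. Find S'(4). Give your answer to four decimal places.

12.4665

Put σ_i = S'' at the i-th knot. Here h = (2, 3, 1, 1) and Δ = (3/2, 1/3, 11, -12), so the interior equations h_(i-1)·σ_(i-1) + 2(h_(i-1)+h_i)·σ_i + h_i·σ_(i+1) = 6(Δ_i − Δ_(i-1)) read
  2·σ_0 + 10·σ_1 + 3·σ_2 = 6(Δ_1 - Δ_0) = -7
  3·σ_1 + 8·σ_2 + 1·σ_3 = 6(Δ_2 - Δ_1) = 64
  1·σ_2 + 4·σ_3 + 1·σ_4 = 6(Δ_3 - Δ_2) = -138
Natural end conditions: σ_0 = σ_4 = 0.
Solving the tridiagonal system: σ_0 = 0, σ_1 = -1399/274, σ_2 = 2012/137, σ_3 = -10459/274, σ_4 = 0.
On [4, 5], S'(t) = b_2 + 2c_2·(t - 4) + 3d_2·(t - 4)² with b_2 = Δ_2 - h_2(2σ_2 + σ_3)/6 = 20495/1644, c_2 = σ_2/2 = 1006/137, d_2 = (σ_3 - σ_2)/(6h_2) = -14483/1644. So S'(4) = 20495/1644.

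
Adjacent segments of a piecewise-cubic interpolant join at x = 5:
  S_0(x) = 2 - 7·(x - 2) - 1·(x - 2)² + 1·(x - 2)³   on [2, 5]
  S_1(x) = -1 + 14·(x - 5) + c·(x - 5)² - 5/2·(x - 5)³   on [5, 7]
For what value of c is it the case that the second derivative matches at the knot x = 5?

8

S_0''(x) = -2 + 6·(x - 2), so S_0''(5) = 16. On the right, S_1''(5) = 2c, so c = 8.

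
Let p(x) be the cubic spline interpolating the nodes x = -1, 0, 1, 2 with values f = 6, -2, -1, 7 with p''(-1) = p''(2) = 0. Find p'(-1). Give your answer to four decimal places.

-9.9333

With σ_i denoting the second derivative at x_i, h_i = 1, 1, 1, and Δ_i = (y_(i+1) − y_i)/h_i = -8, 1, 8:
  1·σ_0 + 4·σ_1 + 1·σ_2 = 6(Δ_1 - Δ_0) = 54
  1·σ_1 + 4·σ_2 + 1·σ_3 = 6(Δ_2 - Δ_1) = 42
Natural end conditions: σ_0 = σ_3 = 0.
Solving the tridiagonal system: σ_0 = 0, σ_1 = 58/5, σ_2 = 38/5, σ_3 = 0.
On [-1, 0], p'(x) = b_0 + 2c_0·(x + 1) + 3d_0·(x + 1)² with b_0 = Δ_0 - h_0(2σ_0 + σ_1)/6 = -149/15, c_0 = σ_0/2 = 0, d_0 = (σ_1 - σ_0)/(6h_0) = 29/15. So p'(-1) = -149/15.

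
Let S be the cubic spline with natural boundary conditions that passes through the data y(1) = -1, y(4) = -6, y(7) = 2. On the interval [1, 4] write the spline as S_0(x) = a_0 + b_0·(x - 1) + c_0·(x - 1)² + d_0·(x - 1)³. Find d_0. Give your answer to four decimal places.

0.1204

Let σ_i = S''(x_i). Step sizes h_i = 3, 3; slopes of the chords Δ_i = (y_(i+1) - y_i)/h_i = -5/3, 8/3.
  3·σ_0 + 12·σ_1 + 3·σ_2 = 6(Δ_1 - Δ_0) = 26
Natural end conditions: σ_0 = σ_2 = 0.
Solving: σ_0 = 0, σ_1 = 13/6, σ_2 = 0.
On [1, 4], with S_0(x) = a_0 + b_0·(x - 1) + c_0·(x - 1)² + d_0·(x - 1)³: c_0 = σ_0/2 = 0, d_0 = (σ_1 - σ_0)/(6h_0) = 13/108, b_0 = Δ_0 - h_0(2σ_0 + σ_1)/6 = -11/4.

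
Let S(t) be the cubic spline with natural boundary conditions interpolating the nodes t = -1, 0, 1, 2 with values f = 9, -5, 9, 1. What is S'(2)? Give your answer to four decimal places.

-15.7333

Put M_i = S'' at the i-th knot. Here h = (1, 1, 1) and Δ = (-14, 14, -8), so the interior equations h_(i-1)·M_(i-1) + 2(h_(i-1)+h_i)·M_i + h_i·M_(i+1) = 6(Δ_i − Δ_(i-1)) read
  1·M_0 + 4·M_1 + 1·M_2 = 6(Δ_1 - Δ_0) = 168
  1·M_1 + 4·M_2 + 1·M_3 = 6(Δ_2 - Δ_1) = -132
Natural end conditions: M_0 = M_3 = 0.
Hence M_0 = 0, M_1 = 268/5, M_2 = -232/5, M_3 = 0.
On [1, 2], S'(t) = b_2 + 2c_2·(t - 1) + 3d_2·(t - 1)² with b_2 = Δ_2 - h_2(2M_2 + M_3)/6 = 112/15, c_2 = M_2/2 = -116/5, d_2 = (M_3 - M_2)/(6h_2) = 116/15. So S'(2) = -236/15.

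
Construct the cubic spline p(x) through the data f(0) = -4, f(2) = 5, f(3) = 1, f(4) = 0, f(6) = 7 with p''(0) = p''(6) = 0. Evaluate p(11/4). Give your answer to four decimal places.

Write M_i for p''(x_i). With h_i = 2, 1, 1, 2 and divided differences Δ_i = 9/2, -4, -1, 7/2, the continuity of p' gives the tridiagonal system
  2·M_0 + 6·M_1 + 1·M_2 = 6(Δ_1 - Δ_0) = -51
  1·M_1 + 4·M_2 + 1·M_3 = 6(Δ_2 - Δ_1) = 18
  1·M_2 + 6·M_3 + 2·M_4 = 6(Δ_3 - Δ_2) = 27
Natural end conditions: M_0 = M_4 = 0.
Hence M_0 = 0, M_1 = -19/2, M_2 = 6, M_3 = 7/2, M_4 = 0.
On [2, 3], p(x) = 5 - 11/6·(x - 2) - 19/4·(x - 2)² + 31/12·(x - 2)³.
With (x - 2) = 3/4: p(11/4) = 523/256.

2.0430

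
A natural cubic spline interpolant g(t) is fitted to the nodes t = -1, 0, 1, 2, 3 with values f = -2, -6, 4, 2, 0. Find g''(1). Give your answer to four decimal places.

-26.5714

Let M_i = g''(x_i). Step sizes h_i = 1, 1, 1, 1; slopes of the chords Δ_i = (y_(i+1) - y_i)/h_i = -4, 10, -2, -2.
  1·M_0 + 4·M_1 + 1·M_2 = 6(Δ_1 - Δ_0) = 84
  1·M_1 + 4·M_2 + 1·M_3 = 6(Δ_2 - Δ_1) = -72
  1·M_2 + 4·M_3 + 1·M_4 = 6(Δ_3 - Δ_2) = 0
Natural end conditions: M_0 = M_4 = 0.
Forward elimination and back-substitution give M_0 = 0, M_1 = 387/14, M_2 = -186/7, M_3 = 93/14, M_4 = 0.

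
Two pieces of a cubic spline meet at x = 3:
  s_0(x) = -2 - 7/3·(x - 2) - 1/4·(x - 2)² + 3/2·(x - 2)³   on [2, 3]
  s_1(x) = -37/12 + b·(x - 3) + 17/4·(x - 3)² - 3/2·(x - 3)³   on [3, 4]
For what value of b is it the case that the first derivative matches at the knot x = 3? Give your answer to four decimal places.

1.6667

s_0'(x) = -7/3 - 1/2·(x - 2) + 9/2·(x - 2)², so s_0'(3) = 5/3. On the right, s_1'(3) = b, so b = 5/3.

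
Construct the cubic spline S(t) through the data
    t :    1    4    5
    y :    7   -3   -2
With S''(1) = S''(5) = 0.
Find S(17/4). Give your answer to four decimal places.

With σ_i denoting the second derivative at x_i, h_i = 3, 1, and Δ_i = (y_(i+1) − y_i)/h_i = -10/3, 1:
  3·σ_0 + 8·σ_1 + 1·σ_2 = 6(Δ_1 - Δ_0) = 26
Natural end conditions: σ_0 = σ_2 = 0.
Solving: σ_0 = 0, σ_1 = 13/4, σ_2 = 0.
On [4, 5], S(t) = -3 - 1/12·(t - 4) + 13/8·(t - 4)² - 13/24·(t - 4)³.
With (t - 4) = 1/4: S(17/4) = -1499/512.

-2.9277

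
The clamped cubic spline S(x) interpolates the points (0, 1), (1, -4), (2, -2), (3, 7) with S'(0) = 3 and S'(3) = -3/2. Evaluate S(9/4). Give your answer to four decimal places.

0.8828

Let σ_i = S''(x_i). Step sizes h_i = 1, 1, 1; slopes of the chords Δ_i = (y_(i+1) - y_i)/h_i = -5, 2, 9.
  1·σ_0 + 4·σ_1 + 1·σ_2 = 6(Δ_1 - Δ_0) = 42
  1·σ_1 + 4·σ_2 + 1·σ_3 = 6(Δ_2 - Δ_1) = 42
Clamped end conditions give two more equations: 2h_0·σ_0 + h_0·σ_1 = 6(Δ_0 - S'(0)) = -48 and h_2·σ_2 + 2h_2·σ_3 = 6(S'(3) - Δ_2) = -63.
Solving the tridiagonal system: σ_0 = -31, σ_1 = 14, σ_2 = 17, σ_3 = -40.
On [2, 3], S(x) = -2 + 10·(x - 2) + 17/2·(x - 2)² - 19/2·(x - 2)³.
With (x - 2) = 1/4: S(9/4) = 113/128.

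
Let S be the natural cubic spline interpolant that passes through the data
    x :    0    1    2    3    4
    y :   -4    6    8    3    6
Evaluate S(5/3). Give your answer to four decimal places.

8.5185

With m_i denoting the second derivative at x_i, h_i = 1, 1, 1, 1, and Δ_i = (y_(i+1) − y_i)/h_i = 10, 2, -5, 3:
  1·m_0 + 4·m_1 + 1·m_2 = 6(Δ_1 - Δ_0) = -48
  1·m_1 + 4·m_2 + 1·m_3 = 6(Δ_2 - Δ_1) = -42
  1·m_2 + 4·m_3 + 1·m_4 = 6(Δ_3 - Δ_2) = 48
Natural end conditions: m_0 = m_4 = 0.
Solving the tridiagonal system: m_0 = 0, m_1 = -9, m_2 = -12, m_3 = 15, m_4 = 0.
On [1, 2], S(x) = 6 + 7·(x - 1) - 9/2·(x - 1)² - 1/2·(x - 1)³.
With (x - 1) = 2/3: S(5/3) = 230/27.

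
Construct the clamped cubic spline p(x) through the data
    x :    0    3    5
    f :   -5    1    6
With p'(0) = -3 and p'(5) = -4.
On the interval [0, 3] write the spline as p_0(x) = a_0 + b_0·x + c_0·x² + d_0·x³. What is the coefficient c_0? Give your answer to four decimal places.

2.2500

With M_i denoting the second derivative at x_i, h_i = 3, 2, and Δ_i = (y_(i+1) − y_i)/h_i = 2, 5/2:
  3·M_0 + 10·M_1 + 2·M_2 = 6(Δ_1 - Δ_0) = 3
Clamped end conditions give two more equations: 2h_0·M_0 + h_0·M_1 = 6(Δ_0 - p'(0)) = 30 and h_1·M_1 + 2h_1·M_2 = 6(p'(5) - Δ_1) = -39.
Forward elimination and back-substitution give M_0 = 9/2, M_1 = 1, M_2 = -41/4.
On [0, 3], with p_0(x) = a_0 + b_0·x + c_0·x² + d_0·x³: c_0 = M_0/2 = 9/4, d_0 = (M_1 - M_0)/(6h_0) = -7/36, b_0 = Δ_0 - h_0(2M_0 + M_1)/6 = -3.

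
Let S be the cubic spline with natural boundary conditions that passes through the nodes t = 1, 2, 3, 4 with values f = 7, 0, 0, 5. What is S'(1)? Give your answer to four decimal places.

-8.5333

Write M_i for S''(x_i). With h_i = 1, 1, 1 and divided differences Δ_i = -7, 0, 5, the continuity of S' gives the tridiagonal system
  1·M_0 + 4·M_1 + 1·M_2 = 6(Δ_1 - Δ_0) = 42
  1·M_1 + 4·M_2 + 1·M_3 = 6(Δ_2 - Δ_1) = 30
Natural end conditions: M_0 = M_3 = 0.
Solving: M_0 = 0, M_1 = 46/5, M_2 = 26/5, M_3 = 0.
On [1, 2], S'(t) = b_0 + 2c_0·(t - 1) + 3d_0·(t - 1)² with b_0 = Δ_0 - h_0(2M_0 + M_1)/6 = -128/15, c_0 = M_0/2 = 0, d_0 = (M_1 - M_0)/(6h_0) = 23/15. So S'(1) = -128/15.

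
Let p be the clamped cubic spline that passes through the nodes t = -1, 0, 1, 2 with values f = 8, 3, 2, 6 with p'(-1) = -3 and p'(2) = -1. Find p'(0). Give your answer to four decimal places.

With M_i denoting the second derivative at x_i, h_i = 1, 1, 1, and Δ_i = (y_(i+1) − y_i)/h_i = -5, -1, 4:
  1·M_0 + 4·M_1 + 1·M_2 = 6(Δ_1 - Δ_0) = 24
  1·M_1 + 4·M_2 + 1·M_3 = 6(Δ_2 - Δ_1) = 30
Clamped end conditions give two more equations: 2h_0·M_0 + h_0·M_1 = 6(Δ_0 - p'(-1)) = -12 and h_2·M_2 + 2h_2·M_3 = 6(p'(2) - Δ_2) = -30.
Forward elimination and back-substitution give M_0 = -26/3, M_1 = 16/3, M_2 = 34/3, M_3 = -62/3.
On [0, 1], p'(t) = b_1 + 2c_1·t + 3d_1·t² with b_1 = Δ_1 - h_1(2M_1 + M_2)/6 = -14/3, c_1 = M_1/2 = 8/3, d_1 = (M_2 - M_1)/(6h_1) = 1. So p'(0) = -14/3.

-4.6667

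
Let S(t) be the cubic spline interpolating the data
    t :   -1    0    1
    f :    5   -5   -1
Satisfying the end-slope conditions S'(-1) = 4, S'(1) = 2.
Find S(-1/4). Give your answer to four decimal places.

Write M_i for S''(x_i). With h_i = 1, 1 and divided differences Δ_i = -10, 4, the continuity of S' gives the tridiagonal system
  1·M_0 + 4·M_1 + 1·M_2 = 6(Δ_1 - Δ_0) = 84
Clamped end conditions give two more equations: 2h_0·M_0 + h_0·M_1 = 6(Δ_0 - S'(-1)) = -84 and h_1·M_1 + 2h_1·M_2 = 6(S'(1) - Δ_1) = -12.
Solving the tridiagonal system: M_0 = -64, M_1 = 44, M_2 = -28.
On [-1, 0], S(t) = 5 + 4·(t + 1) - 32·(t + 1)² + 18·(t + 1)³.
With (t + 1) = 3/4: S(-1/4) = -77/32.

-2.4063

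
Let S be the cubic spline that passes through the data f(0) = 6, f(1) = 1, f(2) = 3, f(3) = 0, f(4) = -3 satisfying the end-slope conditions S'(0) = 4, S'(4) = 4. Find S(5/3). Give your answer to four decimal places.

1.9669

Write M_i for S''(x_i). With h_i = 1, 1, 1, 1 and divided differences Δ_i = -5, 2, -3, -3, the continuity of S' gives the tridiagonal system
  1·M_0 + 4·M_1 + 1·M_2 = 6(Δ_1 - Δ_0) = 42
  1·M_1 + 4·M_2 + 1·M_3 = 6(Δ_2 - Δ_1) = -30
  1·M_2 + 4·M_3 + 1·M_4 = 6(Δ_3 - Δ_2) = 0
Clamped end conditions give two more equations: 2h_0·M_0 + h_0·M_1 = 6(Δ_0 - S'(0)) = -54 and h_3·M_3 + 2h_3·M_4 = 6(S'(4) - Δ_3) = 42.
Solving: M_0 = -1083/28, M_1 = 327/14, M_2 = -51/4, M_3 = -33/14, M_4 = 621/28.
On [1, 2], S(x) = 1 - 205/56·(x - 1) + 327/28·(x - 1)² - 337/56·(x - 1)³.
With (x - 1) = 2/3: S(5/3) = 1487/756.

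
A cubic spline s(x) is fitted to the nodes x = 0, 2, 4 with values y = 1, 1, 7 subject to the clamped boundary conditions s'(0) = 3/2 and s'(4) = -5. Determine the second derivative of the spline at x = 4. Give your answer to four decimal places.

-15.8750

Let M_i = s''(x_i). Step sizes h_i = 2, 2; slopes of the chords Δ_i = (y_(i+1) - y_i)/h_i = 0, 3.
  2·M_0 + 8·M_1 + 2·M_2 = 6(Δ_1 - Δ_0) = 18
Clamped end conditions give two more equations: 2h_0·M_0 + h_0·M_1 = 6(Δ_0 - s'(0)) = -9 and h_1·M_1 + 2h_1·M_2 = 6(s'(4) - Δ_1) = -48.
Solving: M_0 = -49/8, M_1 = 31/4, M_2 = -127/8.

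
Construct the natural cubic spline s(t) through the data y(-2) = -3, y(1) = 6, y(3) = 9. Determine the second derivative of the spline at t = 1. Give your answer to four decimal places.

-0.9000

Let M_i = s''(x_i). Step sizes h_i = 3, 2; slopes of the chords Δ_i = (y_(i+1) - y_i)/h_i = 3, 3/2.
  3·M_0 + 10·M_1 + 2·M_2 = 6(Δ_1 - Δ_0) = -9
Natural end conditions: M_0 = M_2 = 0.
Hence M_0 = 0, M_1 = -9/10, M_2 = 0.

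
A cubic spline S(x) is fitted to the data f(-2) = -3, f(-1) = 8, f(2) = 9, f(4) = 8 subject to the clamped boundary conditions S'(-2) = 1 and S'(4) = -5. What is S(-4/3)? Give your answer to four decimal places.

With M_i denoting the second derivative at x_i, h_i = 1, 3, 2, and Δ_i = (y_(i+1) − y_i)/h_i = 11, 1/3, -1/2:
  1·M_0 + 8·M_1 + 3·M_2 = 6(Δ_1 - Δ_0) = -64
  3·M_1 + 10·M_2 + 2·M_3 = 6(Δ_2 - Δ_1) = -5
Clamped end conditions give two more equations: 2h_0·M_0 + h_0·M_1 = 6(Δ_0 - S'(-2)) = 60 and h_2·M_2 + 2h_2·M_3 = 6(S'(4) - Δ_2) = -27.
Hence M_0 = 2921/78, M_1 = -581/39, M_2 = 461/78, M_3 = -757/78.
On [-2, -1], S(x) = -3 + 1·(x + 2) + 2921/156·(x + 2)² - 1361/156·(x + 2)³.
With (x + 2) = 2/3: S(-4/3) = 3584/1053.

3.4036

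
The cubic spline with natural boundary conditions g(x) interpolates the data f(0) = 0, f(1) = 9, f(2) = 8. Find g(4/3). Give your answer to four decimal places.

Put m_i = g'' at the i-th knot. Here h = (1, 1) and Δ = (9, -1), so the interior equations h_(i-1)·m_(i-1) + 2(h_(i-1)+h_i)·m_i + h_i·m_(i+1) = 6(Δ_i − Δ_(i-1)) read
  1·m_0 + 4·m_1 + 1·m_2 = 6(Δ_1 - Δ_0) = -60
Natural end conditions: m_0 = m_2 = 0.
Forward elimination and back-substitution give m_0 = 0, m_1 = -15, m_2 = 0.
On [1, 2], g(x) = 9 + 4·(x - 1) - 15/2·(x - 1)² + 5/2·(x - 1)³.
With (x - 1) = 1/3: g(4/3) = 259/27.

9.5926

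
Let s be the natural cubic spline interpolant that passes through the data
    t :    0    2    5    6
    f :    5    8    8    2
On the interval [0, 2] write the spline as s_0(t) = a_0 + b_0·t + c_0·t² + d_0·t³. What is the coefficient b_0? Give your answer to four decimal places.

1.3310

With M_i denoting the second derivative at x_i, h_i = 2, 3, 1, and Δ_i = (y_(i+1) − y_i)/h_i = 3/2, 0, -6:
  2·M_0 + 10·M_1 + 3·M_2 = 6(Δ_1 - Δ_0) = -9
  3·M_1 + 8·M_2 + 1·M_3 = 6(Δ_2 - Δ_1) = -36
Natural end conditions: M_0 = M_3 = 0.
Solving: M_0 = 0, M_1 = 36/71, M_2 = -333/71, M_3 = 0.
On [0, 2], with s_0(t) = a_0 + b_0·t + c_0·t² + d_0·t³: c_0 = M_0/2 = 0, d_0 = (M_1 - M_0)/(6h_0) = 3/71, b_0 = Δ_0 - h_0(2M_0 + M_1)/6 = 189/142.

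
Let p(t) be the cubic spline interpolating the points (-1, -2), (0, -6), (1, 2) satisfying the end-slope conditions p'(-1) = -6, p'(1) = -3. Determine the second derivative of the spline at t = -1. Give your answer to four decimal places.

Put M_i = p'' at the i-th knot. Here h = (1, 1) and Δ = (-4, 8), so the interior equations h_(i-1)·M_(i-1) + 2(h_(i-1)+h_i)·M_i + h_i·M_(i+1) = 6(Δ_i − Δ_(i-1)) read
  1·M_0 + 4·M_1 + 1·M_2 = 6(Δ_1 - Δ_0) = 72
Clamped end conditions give two more equations: 2h_0·M_0 + h_0·M_1 = 6(Δ_0 - p'(-1)) = 12 and h_1·M_1 + 2h_1·M_2 = 6(p'(1) - Δ_1) = -66.
Forward elimination and back-substitution give M_0 = -21/2, M_1 = 33, M_2 = -99/2.

-10.5000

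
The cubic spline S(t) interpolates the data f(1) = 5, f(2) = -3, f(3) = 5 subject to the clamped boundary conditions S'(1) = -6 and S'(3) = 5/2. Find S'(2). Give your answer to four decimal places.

Put M_i = S'' at the i-th knot. Here h = (1, 1) and Δ = (-8, 8), so the interior equations h_(i-1)·M_(i-1) + 2(h_(i-1)+h_i)·M_i + h_i·M_(i+1) = 6(Δ_i − Δ_(i-1)) read
  1·M_0 + 4·M_1 + 1·M_2 = 6(Δ_1 - Δ_0) = 96
Clamped end conditions give two more equations: 2h_0·M_0 + h_0·M_1 = 6(Δ_0 - S'(1)) = -12 and h_1·M_1 + 2h_1·M_2 = 6(S'(3) - Δ_1) = -33.
Hence M_0 = -103/4, M_1 = 79/2, M_2 = -145/4.
On [2, 3], S'(t) = b_1 + 2c_1·(t - 2) + 3d_1·(t - 2)² with b_1 = Δ_1 - h_1(2M_1 + M_2)/6 = 7/8, c_1 = M_1/2 = 79/4, d_1 = (M_2 - M_1)/(6h_1) = -101/8. So S'(2) = 7/8.

0.8750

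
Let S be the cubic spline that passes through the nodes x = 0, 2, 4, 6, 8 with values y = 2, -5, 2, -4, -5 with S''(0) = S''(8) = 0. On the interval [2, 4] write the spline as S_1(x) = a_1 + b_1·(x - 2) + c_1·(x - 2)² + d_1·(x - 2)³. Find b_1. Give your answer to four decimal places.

1.2679

Put M_i = S'' at the i-th knot. Here h = (2, 2, 2, 2) and Δ = (-7/2, 7/2, -3, -1/2), so the interior equations h_(i-1)·M_(i-1) + 2(h_(i-1)+h_i)·M_i + h_i·M_(i+1) = 6(Δ_i − Δ_(i-1)) read
  2·M_0 + 8·M_1 + 2·M_2 = 6(Δ_1 - Δ_0) = 42
  2·M_1 + 8·M_2 + 2·M_3 = 6(Δ_2 - Δ_1) = -39
  2·M_2 + 8·M_3 + 2·M_4 = 6(Δ_3 - Δ_2) = 15
Natural end conditions: M_0 = M_4 = 0.
Solving the tridiagonal system: M_0 = 0, M_1 = 801/112, M_2 = -213/28, M_3 = 423/112, M_4 = 0.
On [2, 4], with S_1(x) = a_1 + b_1·(x - 2) + c_1·(x - 2)² + d_1·(x - 2)³: c_1 = M_1/2 = 801/224, d_1 = (M_2 - M_1)/(6h_1) = -551/448, b_1 = Δ_1 - h_1(2M_1 + M_2)/6 = 71/56.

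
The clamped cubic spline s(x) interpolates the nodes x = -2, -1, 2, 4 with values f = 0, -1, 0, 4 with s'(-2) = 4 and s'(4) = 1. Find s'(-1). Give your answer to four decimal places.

Put M_i = s'' at the i-th knot. Here h = (1, 3, 2) and Δ = (-1, 1/3, 2), so the interior equations h_(i-1)·M_(i-1) + 2(h_(i-1)+h_i)·M_i + h_i·M_(i+1) = 6(Δ_i − Δ_(i-1)) read
  1·M_0 + 8·M_1 + 3·M_2 = 6(Δ_1 - Δ_0) = 8
  3·M_1 + 10·M_2 + 2·M_3 = 6(Δ_2 - Δ_1) = 10
Clamped end conditions give two more equations: 2h_0·M_0 + h_0·M_1 = 6(Δ_0 - s'(-2)) = -30 and h_2·M_2 + 2h_2·M_3 = 6(s'(4) - Δ_2) = -6.
Forward elimination and back-substitution give M_0 = -641/39, M_1 = 112/39, M_2 = 19/39, M_3 = -68/39.
On [-1, 2], s'(x) = b_1 + 2c_1·(x + 1) + 3d_1·(x + 1)² with b_1 = Δ_1 - h_1(2M_1 + M_2)/6 = -217/78, c_1 = M_1/2 = 56/39, d_1 = (M_2 - M_1)/(6h_1) = -31/234. So s'(-1) = -217/78.

-2.7821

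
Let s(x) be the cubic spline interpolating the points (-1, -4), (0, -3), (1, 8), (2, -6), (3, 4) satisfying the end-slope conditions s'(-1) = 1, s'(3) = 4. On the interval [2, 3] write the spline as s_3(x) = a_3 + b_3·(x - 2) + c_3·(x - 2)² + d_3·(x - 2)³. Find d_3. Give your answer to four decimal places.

With m_i denoting the second derivative at x_i, h_i = 1, 1, 1, 1, and Δ_i = (y_(i+1) − y_i)/h_i = 1, 11, -14, 10:
  1·m_0 + 4·m_1 + 1·m_2 = 6(Δ_1 - Δ_0) = 60
  1·m_1 + 4·m_2 + 1·m_3 = 6(Δ_2 - Δ_1) = -150
  1·m_2 + 4·m_3 + 1·m_4 = 6(Δ_3 - Δ_2) = 144
Clamped end conditions give two more equations: 2h_0·m_0 + h_0·m_1 = 6(Δ_0 - s'(-1)) = 0 and h_3·m_3 + 2h_3·m_4 = 6(s'(3) - Δ_3) = -36.
Solving: m_0 = -489/28, m_1 = 489/14, m_2 = -249/4, m_3 = 897/14, m_4 = -1401/28.
On [2, 3], with s_3(x) = a_3 + b_3·(x - 2) + c_3·(x - 2)² + d_3·(x - 2)³: c_3 = m_3/2 = 897/28, d_3 = (m_4 - m_3)/(6h_3) = -1065/56, b_3 = Δ_3 - h_3(2m_3 + m_4)/6 = -169/56.

-19.0179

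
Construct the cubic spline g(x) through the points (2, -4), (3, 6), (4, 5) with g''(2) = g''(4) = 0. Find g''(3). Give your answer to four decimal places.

Put m_i = g'' at the i-th knot. Here h = (1, 1) and Δ = (10, -1), so the interior equations h_(i-1)·m_(i-1) + 2(h_(i-1)+h_i)·m_i + h_i·m_(i+1) = 6(Δ_i − Δ_(i-1)) read
  1·m_0 + 4·m_1 + 1·m_2 = 6(Δ_1 - Δ_0) = -66
Natural end conditions: m_0 = m_2 = 0.
Forward elimination and back-substitution give m_0 = 0, m_1 = -33/2, m_2 = 0.

-16.5000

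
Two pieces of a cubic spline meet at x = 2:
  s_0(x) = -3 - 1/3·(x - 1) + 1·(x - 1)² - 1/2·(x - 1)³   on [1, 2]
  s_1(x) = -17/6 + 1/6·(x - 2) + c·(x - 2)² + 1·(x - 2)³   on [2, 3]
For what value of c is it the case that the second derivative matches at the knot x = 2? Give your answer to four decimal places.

-0.5000

s_0''(x) = 2 - 3·(x - 1), so s_0''(2) = -1. On the right, s_1''(2) = 2c, so c = -1/2.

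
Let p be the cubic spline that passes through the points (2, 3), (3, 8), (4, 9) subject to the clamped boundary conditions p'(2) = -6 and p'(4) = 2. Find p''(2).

43

With M_i denoting the second derivative at x_i, h_i = 1, 1, and Δ_i = (y_(i+1) − y_i)/h_i = 5, 1:
  1·M_0 + 4·M_1 + 1·M_2 = 6(Δ_1 - Δ_0) = -24
Clamped end conditions give two more equations: 2h_0·M_0 + h_0·M_1 = 6(Δ_0 - p'(2)) = 66 and h_1·M_1 + 2h_1·M_2 = 6(p'(4) - Δ_1) = 6.
Forward elimination and back-substitution give M_0 = 43, M_1 = -20, M_2 = 13.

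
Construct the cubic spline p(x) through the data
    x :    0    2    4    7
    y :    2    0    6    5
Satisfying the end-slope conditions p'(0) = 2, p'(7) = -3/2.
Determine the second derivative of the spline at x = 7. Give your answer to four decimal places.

0.4685

Write M_i for p''(x_i). With h_i = 2, 2, 3 and divided differences Δ_i = -1, 3, -1/3, the continuity of p' gives the tridiagonal system
  2·M_0 + 8·M_1 + 2·M_2 = 6(Δ_1 - Δ_0) = 24
  2·M_1 + 10·M_2 + 3·M_3 = 6(Δ_2 - Δ_1) = -20
Clamped end conditions give two more equations: 2h_0·M_0 + h_0·M_1 = 6(Δ_0 - p'(0)) = -18 and h_2·M_2 + 2h_2·M_3 = 6(p'(7) - Δ_2) = -7.
Solving the tridiagonal system: M_0 = -271/37, M_1 = 209/37, M_2 = -121/37, M_3 = 52/111.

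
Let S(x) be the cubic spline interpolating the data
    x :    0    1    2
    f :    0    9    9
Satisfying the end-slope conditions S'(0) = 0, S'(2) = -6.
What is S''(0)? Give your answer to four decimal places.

37.5000

Write m_i for S''(x_i). With h_i = 1, 1 and divided differences Δ_i = 9, 0, the continuity of S' gives the tridiagonal system
  1·m_0 + 4·m_1 + 1·m_2 = 6(Δ_1 - Δ_0) = -54
Clamped end conditions give two more equations: 2h_0·m_0 + h_0·m_1 = 6(Δ_0 - S'(0)) = 54 and h_1·m_1 + 2h_1·m_2 = 6(S'(2) - Δ_1) = -36.
Solving the tridiagonal system: m_0 = 75/2, m_1 = -21, m_2 = -15/2.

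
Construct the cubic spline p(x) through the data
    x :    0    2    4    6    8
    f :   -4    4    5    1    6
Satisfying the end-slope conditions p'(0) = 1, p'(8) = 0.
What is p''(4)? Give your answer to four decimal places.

-2.3750

With M_i denoting the second derivative at x_i, h_i = 2, 2, 2, 2, and Δ_i = (y_(i+1) − y_i)/h_i = 4, 1/2, -2, 5/2:
  2·M_0 + 8·M_1 + 2·M_2 = 6(Δ_1 - Δ_0) = -21
  2·M_1 + 8·M_2 + 2·M_3 = 6(Δ_2 - Δ_1) = -15
  2·M_2 + 8·M_3 + 2·M_4 = 6(Δ_3 - Δ_2) = 27
Clamped end conditions give two more equations: 2h_0·M_0 + h_0·M_1 = 6(Δ_0 - p'(0)) = 18 and h_3·M_3 + 2h_3·M_4 = 6(p'(8) - Δ_3) = -15.
Solving the tridiagonal system: M_0 = 353/56, M_1 = -101/28, M_2 = -19/8, M_3 = 157/28, M_4 = -367/56.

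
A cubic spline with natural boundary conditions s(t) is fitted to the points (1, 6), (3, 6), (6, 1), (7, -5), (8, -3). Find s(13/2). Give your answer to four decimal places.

Write M_i for s''(x_i). With h_i = 2, 3, 1, 1 and divided differences Δ_i = 0, -5/3, -6, 2, the continuity of s' gives the tridiagonal system
  2·M_0 + 10·M_1 + 3·M_2 = 6(Δ_1 - Δ_0) = -10
  3·M_1 + 8·M_2 + 1·M_3 = 6(Δ_2 - Δ_1) = -26
  1·M_2 + 4·M_3 + 1·M_4 = 6(Δ_3 - Δ_2) = 48
Natural end conditions: M_0 = M_4 = 0.
Solving the tridiagonal system: M_0 = 0, M_1 = 73/137, M_2 = -700/137, M_3 = 1819/137, M_4 = 0.
On [6, 7], s(t) = 1 - 5351/822·(t - 6) - 350/137·(t - 6)² + 2519/822·(t - 6)³.
With (t - 6) = 1/2: s(13/2) = -5503/2192.

-2.5105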